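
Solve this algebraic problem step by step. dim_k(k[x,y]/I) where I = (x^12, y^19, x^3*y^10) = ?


k[x,y]/I, I = (x^12, y^19, x^3*y^10)
Rect: 12x19=228. Corner: (12-3)x(19-10)=81.
dim = 228-81 = 147


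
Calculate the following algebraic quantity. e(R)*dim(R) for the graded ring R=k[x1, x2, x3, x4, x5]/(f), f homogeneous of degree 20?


e(R)=deg(f)=20, dim(R)=5-1=4
e*dim=20*4=80


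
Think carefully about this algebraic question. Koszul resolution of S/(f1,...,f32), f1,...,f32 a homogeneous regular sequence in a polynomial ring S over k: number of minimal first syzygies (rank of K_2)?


Regular sequence => Koszul complex is the minimal free resolution.
Syz_1 minimally generated by Koszul relations f_i*e_j - f_j*e_i (i<j): mu(Syz_1) = beta_2 = C(m,2) = m(m-1)/2
m=32
32*31/2 = 496


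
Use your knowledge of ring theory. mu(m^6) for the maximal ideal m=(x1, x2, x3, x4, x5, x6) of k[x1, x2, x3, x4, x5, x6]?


Graded Nakayama: mu(m^d) = dim_k (m^d/m^(d+1)) = #degree-6 monomials in 6 vars
C(n+d-1,d)=C(11,6)=462


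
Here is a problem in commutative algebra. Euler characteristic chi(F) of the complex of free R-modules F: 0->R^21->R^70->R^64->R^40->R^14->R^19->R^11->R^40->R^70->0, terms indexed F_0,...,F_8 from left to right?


chi = sum (-1)^i * rank:
(-1)^0*21=21
(-1)^1*70=-70
(-1)^2*64=64
(-1)^3*40=-40
(-1)^4*14=14
(-1)^5*19=-19
(-1)^6*11=11
(-1)^7*40=-40
(-1)^8*70=70
chi=11


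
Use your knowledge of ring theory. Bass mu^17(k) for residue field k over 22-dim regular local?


C(n,i)=C(22,17)=26334


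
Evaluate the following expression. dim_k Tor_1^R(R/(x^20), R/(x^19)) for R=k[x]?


Tor_1(R/I,R/J)=(I cap J)/IJ=(x^20)/(x^39)
dim=39-20=min(20,19)=19


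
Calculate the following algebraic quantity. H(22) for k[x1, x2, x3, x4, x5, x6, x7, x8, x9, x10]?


C(d+n-1,n-1)=C(31,9)=20160075


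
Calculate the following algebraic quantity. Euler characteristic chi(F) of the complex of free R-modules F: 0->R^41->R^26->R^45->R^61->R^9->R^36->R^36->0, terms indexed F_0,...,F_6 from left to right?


chi = sum (-1)^i * rank:
(-1)^0*41=41
(-1)^1*26=-26
(-1)^2*45=45
(-1)^3*61=-61
(-1)^4*9=9
(-1)^5*36=-36
(-1)^6*36=36
chi=8


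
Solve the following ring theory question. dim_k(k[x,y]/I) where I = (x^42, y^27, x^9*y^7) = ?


k[x,y]/I, I = (x^42, y^27, x^9*y^7)
Rect: 42x27=1134. Corner: (42-9)x(27-7)=660.
dim = 1134-660 = 474


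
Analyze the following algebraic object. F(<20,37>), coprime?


gcd(20,37)=1 => F=ab-a-b=20*37-20-37=740-57=683


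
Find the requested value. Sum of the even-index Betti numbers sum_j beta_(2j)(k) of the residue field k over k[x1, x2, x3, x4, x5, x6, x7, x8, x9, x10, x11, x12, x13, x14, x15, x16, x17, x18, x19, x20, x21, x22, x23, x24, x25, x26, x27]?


Koszul resolution: beta_i(k)=C(n,i), n=27
sum_even C(27,i) = 2^(n-1) = 2^26 = 67108864


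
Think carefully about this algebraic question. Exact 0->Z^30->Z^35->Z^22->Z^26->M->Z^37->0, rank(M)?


Alt sum=0:
(-1)^0*30 + (-1)^1*35 + (-1)^2*22 + (-1)^3*26 + (-1)^4*? + (-1)^5*37=0
rank(M)=46


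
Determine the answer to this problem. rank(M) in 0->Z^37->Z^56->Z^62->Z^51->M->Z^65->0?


Alt sum=0:
(-1)^0*37 + (-1)^1*56 + (-1)^2*62 + (-1)^3*51 + (-1)^4*? + (-1)^5*65=0
rank(M)=73


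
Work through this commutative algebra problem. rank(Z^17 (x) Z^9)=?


rank(M(x)N) = rank(M)*rank(N)
17*9 = 153


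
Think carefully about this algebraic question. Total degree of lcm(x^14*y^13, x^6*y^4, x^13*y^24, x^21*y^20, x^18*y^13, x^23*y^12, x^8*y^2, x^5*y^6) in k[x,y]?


lcm = componentwise max:
x: max(14,6,13,21,18,23,8,5)=23
y: max(13,4,24,20,13,12,2,6)=24
Total=23+24=47


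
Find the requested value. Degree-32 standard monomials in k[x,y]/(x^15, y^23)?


k[x,y], I = (x^15, y^23), d = 32
Need i < 15 and d-i < 23.
Range: 10 <= i <= 14.
H(32) = 5


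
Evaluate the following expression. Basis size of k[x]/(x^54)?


Basis: 1,x,...,x^53
dim=54


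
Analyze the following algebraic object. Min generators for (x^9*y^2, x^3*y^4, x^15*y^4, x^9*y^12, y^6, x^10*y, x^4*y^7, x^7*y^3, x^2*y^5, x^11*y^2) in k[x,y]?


Remove redundant (divisible by others).
x^9*y^12 redundant.
x^4*y^7 redundant.
x^15*y^4 redundant.
x^11*y^2 redundant.
Min: x^10*y, x^9*y^2, x^7*y^3, x^3*y^4, x^2*y^5, y^6
Count=6


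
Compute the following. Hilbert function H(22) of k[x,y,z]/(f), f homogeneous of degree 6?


C(24,2)-C(18,2)=276-153=123


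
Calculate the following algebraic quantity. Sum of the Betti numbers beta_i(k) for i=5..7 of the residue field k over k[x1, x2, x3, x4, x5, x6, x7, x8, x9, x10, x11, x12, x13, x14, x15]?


Koszul resolution: beta_i(k)=C(n,i), n=15
C(15,5)=3003, C(15,6)=5005, C(15,7)=6435
Sum=14443


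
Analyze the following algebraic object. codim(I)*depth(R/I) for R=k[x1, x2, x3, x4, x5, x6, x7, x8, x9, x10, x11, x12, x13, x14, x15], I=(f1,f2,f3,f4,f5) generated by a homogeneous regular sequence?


codim=5, depth=dim(R/I)=15-5=10
Product=5*10=50


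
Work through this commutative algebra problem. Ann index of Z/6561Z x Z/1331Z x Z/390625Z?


Exponent = lcm of the cyclic orders; pairwise coprime => product.
3^8*11^3*5^8=6561*1331*390625=3411207421875


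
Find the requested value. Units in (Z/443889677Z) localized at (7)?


Local ring = Z/40353607Z.
phi(40353607) = 7^8*(7-1) = 34588806


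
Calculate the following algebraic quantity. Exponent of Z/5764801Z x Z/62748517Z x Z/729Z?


Exponent = lcm of the cyclic orders; pairwise coprime => product.
7^8*13^7*3^6=5764801*62748517*729=263703148178035293


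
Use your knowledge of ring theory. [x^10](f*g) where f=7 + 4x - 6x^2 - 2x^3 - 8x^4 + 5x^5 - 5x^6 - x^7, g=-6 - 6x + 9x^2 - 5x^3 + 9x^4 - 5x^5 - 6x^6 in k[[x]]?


[x^10] = sum a_i*b_j, i+j=10
  -8*-6=48
  5*-5=-25
  -5*9=-45
  -1*-5=5
Sum=-17


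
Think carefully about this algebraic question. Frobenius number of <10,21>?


gcd(10,21)=1 => F=ab-a-b=10*21-10-21=210-31=179


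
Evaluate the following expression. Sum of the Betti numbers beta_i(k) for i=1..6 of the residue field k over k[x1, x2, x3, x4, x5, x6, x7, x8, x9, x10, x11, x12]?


Koszul resolution: beta_i(k)=C(n,i), n=12
C(12,1)=12, C(12,2)=66, C(12,3)=220, C(12,4)=495, C(12,5)=792, C(12,6)=924
Sum=2509


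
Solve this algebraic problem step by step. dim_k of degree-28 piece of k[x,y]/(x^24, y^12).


k[x,y], I = (x^24, y^12), d = 28
Need i < 24 and d-i < 12.
Range: 17 <= i <= 23.
H(28) = 7


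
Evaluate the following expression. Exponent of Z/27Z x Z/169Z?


Exponent = lcm of the cyclic orders; pairwise coprime => product.
3^3*13^2=27*169=4563


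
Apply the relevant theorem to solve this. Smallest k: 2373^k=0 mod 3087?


2373^k mod 3087:
k=1: 2373
k=2: 441
k=3: 0
First zero at k = 3


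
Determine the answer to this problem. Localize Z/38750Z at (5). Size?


5-primary part: 38750=5^4*62
Size=5^4=625


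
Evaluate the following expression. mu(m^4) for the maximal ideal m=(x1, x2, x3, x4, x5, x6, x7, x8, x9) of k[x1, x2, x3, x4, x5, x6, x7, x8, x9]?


Graded Nakayama: mu(m^d) = dim_k (m^d/m^(d+1)) = #degree-4 monomials in 9 vars
C(n+d-1,d)=C(12,4)=495


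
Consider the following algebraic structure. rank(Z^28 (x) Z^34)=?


rank(M(x)N) = rank(M)*rank(N)
28*34 = 952


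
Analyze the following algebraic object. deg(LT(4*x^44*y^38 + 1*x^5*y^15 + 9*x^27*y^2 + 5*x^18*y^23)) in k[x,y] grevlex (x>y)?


LT: 4*x^44*y^38
deg_x=44, deg_y=38
Total=44+38=82


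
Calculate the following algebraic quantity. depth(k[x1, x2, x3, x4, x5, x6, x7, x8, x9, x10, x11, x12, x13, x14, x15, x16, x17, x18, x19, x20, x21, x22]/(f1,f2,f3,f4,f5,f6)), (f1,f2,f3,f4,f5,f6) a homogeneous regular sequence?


depth(R)=22
depth(R/I)=22-6=16


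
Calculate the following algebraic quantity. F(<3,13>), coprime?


gcd(3,13)=1 => F=ab-a-b=3*13-3-13=39-16=23


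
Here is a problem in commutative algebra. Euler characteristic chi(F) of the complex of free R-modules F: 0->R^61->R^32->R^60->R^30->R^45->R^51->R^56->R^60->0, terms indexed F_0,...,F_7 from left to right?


chi = sum (-1)^i * rank:
(-1)^0*61=61
(-1)^1*32=-32
(-1)^2*60=60
(-1)^3*30=-30
(-1)^4*45=45
(-1)^5*51=-51
(-1)^6*56=56
(-1)^7*60=-60
chi=49


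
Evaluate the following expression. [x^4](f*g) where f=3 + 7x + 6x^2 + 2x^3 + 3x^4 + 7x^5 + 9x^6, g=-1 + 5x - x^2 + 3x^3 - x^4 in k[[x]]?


[x^4] = sum a_i*b_j, i+j=4
  3*-1=-3
  7*3=21
  6*-1=-6
  2*5=10
  3*-1=-3
Sum=19


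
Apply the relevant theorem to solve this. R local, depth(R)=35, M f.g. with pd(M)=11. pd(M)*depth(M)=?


pd+depth=35
depth=35-11=24
pd*depth=11*24=264


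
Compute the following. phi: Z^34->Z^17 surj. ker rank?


rank(ker) = 34-17 = 17


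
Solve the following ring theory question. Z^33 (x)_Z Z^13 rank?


rank(M(x)N) = rank(M)*rank(N)
33*13 = 429


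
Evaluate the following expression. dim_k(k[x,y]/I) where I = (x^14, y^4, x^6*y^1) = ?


k[x,y]/I, I = (x^14, y^4, x^6*y^1)
Rect: 14x4=56. Corner: (14-6)x(4-1)=24.
dim = 56-24 = 32


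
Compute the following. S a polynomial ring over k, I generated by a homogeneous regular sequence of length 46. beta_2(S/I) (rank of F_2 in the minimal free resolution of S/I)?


Regular sequence => Koszul complex is the minimal free resolution.
Syz_1 minimally generated by Koszul relations f_i*e_j - f_j*e_i (i<j): mu(Syz_1) = beta_2 = C(m,2) = m(m-1)/2
m=46
46*45/2 = 1035


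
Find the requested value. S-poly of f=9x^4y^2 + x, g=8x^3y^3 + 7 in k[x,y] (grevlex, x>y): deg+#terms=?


LT(f)=9x^4y^2, LT(g)=8x^3y^3
lcm(LM)=x^4y^3
S(f,g) (scaled by 72 to clear denominators) = 8y*f - 9x*g = 8xy - 63x
2 terms, deg 2.
2+2=4


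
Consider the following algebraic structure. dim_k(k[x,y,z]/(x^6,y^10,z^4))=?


Basis: x^iy^jz^k, i<6,j<10,k<4
6*10*4=240


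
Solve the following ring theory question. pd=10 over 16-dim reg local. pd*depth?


pd+depth=16
depth=16-10=6
pd*depth=10*6=60


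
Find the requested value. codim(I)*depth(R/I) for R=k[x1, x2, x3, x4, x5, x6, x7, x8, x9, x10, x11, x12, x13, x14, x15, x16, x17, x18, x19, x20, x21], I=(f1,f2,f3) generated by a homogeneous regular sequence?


codim=3, depth=dim(R/I)=21-3=18
Product=3*18=54


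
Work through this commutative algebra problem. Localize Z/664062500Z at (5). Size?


5-primary part: 664062500=5^10*68
Size=5^10=9765625


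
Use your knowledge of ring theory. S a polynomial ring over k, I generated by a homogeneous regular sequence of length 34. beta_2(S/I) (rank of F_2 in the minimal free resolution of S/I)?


Regular sequence => Koszul complex is the minimal free resolution.
Syz_1 minimally generated by Koszul relations f_i*e_j - f_j*e_i (i<j): mu(Syz_1) = beta_2 = C(m,2) = m(m-1)/2
m=34
34*33/2 = 561


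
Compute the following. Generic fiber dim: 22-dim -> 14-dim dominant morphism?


dim(fiber)=dim(X)-dim(Y)=22-14=8


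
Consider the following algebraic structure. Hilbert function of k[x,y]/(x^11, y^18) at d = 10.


k[x,y], I = (x^11, y^18), d = 10
Need i < 11 and d-i < 18.
Range: 0 <= i <= 10.
H(10) = 11


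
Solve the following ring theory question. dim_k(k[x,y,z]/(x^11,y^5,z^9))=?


Basis: x^iy^jz^k, i<11,j<5,k<9
11*5*9=495


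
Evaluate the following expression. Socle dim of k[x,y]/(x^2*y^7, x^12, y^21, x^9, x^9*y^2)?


Socle = ann(m) = span of standard monomials u with x*u, y*u in I (staircase corners).
Redundant generators: x^9*y^2, x^12
Minimal generators: x^9, x^2*y^7, y^21
Corners: xy^20, x^8y^6
Socle dim=2


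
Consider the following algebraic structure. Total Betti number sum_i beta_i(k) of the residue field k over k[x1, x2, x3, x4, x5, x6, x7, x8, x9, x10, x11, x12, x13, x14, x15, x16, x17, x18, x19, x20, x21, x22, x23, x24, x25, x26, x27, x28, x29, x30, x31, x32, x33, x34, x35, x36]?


Koszul resolution: beta_i(k)=C(n,i), n=36
sum_i C(36,i) = 2^36 = 68719476736


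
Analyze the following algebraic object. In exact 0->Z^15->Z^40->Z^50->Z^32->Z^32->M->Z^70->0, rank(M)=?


Alt sum=0:
(-1)^0*15 + (-1)^1*40 + (-1)^2*50 + (-1)^3*32 + (-1)^4*32 + (-1)^5*? + (-1)^6*70=0
rank(M)=95


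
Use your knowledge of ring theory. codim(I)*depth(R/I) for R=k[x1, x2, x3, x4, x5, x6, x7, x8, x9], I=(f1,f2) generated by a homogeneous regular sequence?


codim=2, depth=dim(R/I)=9-2=7
Product=2*7=14


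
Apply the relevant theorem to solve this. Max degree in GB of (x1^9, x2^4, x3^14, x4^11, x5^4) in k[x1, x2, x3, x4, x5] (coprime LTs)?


Pure powers, coprime LTs => already GB.
Degrees: 9, 4, 14, 11, 4
Max=14


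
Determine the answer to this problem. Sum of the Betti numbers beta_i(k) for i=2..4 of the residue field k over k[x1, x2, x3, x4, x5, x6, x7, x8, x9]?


Koszul resolution: beta_i(k)=C(n,i), n=9
C(9,2)=36, C(9,3)=84, C(9,4)=126
Sum=246


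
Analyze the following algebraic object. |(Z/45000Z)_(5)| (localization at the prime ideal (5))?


5-primary part: 45000=5^4*72
Size=5^4=625


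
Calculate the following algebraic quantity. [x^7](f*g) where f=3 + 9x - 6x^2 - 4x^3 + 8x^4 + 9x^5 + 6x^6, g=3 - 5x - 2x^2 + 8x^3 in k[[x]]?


[x^7] = sum a_i*b_j, i+j=7
  8*8=64
  9*-2=-18
  6*-5=-30
Sum=16


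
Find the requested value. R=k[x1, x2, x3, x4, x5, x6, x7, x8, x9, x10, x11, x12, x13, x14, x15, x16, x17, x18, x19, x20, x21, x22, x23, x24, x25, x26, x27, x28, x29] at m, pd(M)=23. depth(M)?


pd+depth=depth(R)=29
depth=29-23=6


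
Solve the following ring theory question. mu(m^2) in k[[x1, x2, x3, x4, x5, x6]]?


C(n+d-1,d)=C(7,2)=21


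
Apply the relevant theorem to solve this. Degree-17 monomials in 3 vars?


C(d+n-1,n-1)=C(19,2)=171


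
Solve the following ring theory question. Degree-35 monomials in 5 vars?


C(d+n-1,n-1)=C(39,4)=82251


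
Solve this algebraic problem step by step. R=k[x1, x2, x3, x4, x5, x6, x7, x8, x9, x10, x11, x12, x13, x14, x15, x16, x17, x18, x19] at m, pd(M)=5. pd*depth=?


pd+depth=19
depth=19-5=14
pd*depth=5*14=70


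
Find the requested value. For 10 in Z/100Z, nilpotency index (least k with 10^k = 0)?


10^k mod 100:
k=1: 10
k=2: 0
First zero at k = 2


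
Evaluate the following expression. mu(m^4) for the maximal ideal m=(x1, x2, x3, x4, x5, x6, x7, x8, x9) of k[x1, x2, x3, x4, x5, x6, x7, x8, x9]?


Graded Nakayama: mu(m^d) = dim_k (m^d/m^(d+1)) = #degree-4 monomials in 9 vars
C(n+d-1,d)=C(12,4)=495


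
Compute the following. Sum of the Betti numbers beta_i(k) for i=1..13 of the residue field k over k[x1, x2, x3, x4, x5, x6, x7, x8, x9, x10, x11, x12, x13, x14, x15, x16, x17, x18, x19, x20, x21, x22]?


Koszul resolution: beta_i(k)=C(n,i), n=22
C(22,1)=22, C(22,2)=231, C(22,3)=1540, C(22,4)=7315, C(22,5)=26334, C(22,6)=74613, C(22,7)=170544, C(22,8)=319770, C(22,9)=497420, C(22,10)=646646, C(22,11)=705432, C(22,12)=646646, C(22,13)=497420
Sum=3593933


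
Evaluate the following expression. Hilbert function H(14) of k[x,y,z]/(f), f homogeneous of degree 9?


C(16,2)-C(7,2)=120-21=99


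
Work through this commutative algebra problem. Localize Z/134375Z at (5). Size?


5-primary part: 134375=5^5*43
Size=5^5=3125


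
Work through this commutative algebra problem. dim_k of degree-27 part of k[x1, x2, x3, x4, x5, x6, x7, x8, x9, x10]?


C(d+n-1,n-1)=C(36,9)=94143280


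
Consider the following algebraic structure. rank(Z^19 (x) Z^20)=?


rank(M(x)N) = rank(M)*rank(N)
19*20 = 380


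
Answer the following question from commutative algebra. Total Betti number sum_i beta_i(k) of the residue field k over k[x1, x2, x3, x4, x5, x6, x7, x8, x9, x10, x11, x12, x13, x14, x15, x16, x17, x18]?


Koszul resolution: beta_i(k)=C(n,i), n=18
sum_i C(18,i) = 2^18 = 262144


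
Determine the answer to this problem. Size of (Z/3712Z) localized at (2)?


2-primary part: 3712=2^7*29
Size=2^7=128


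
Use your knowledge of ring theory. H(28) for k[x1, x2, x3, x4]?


C(d+n-1,n-1)=C(31,3)=4495


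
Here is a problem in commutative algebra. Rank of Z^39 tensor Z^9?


rank(M(x)N) = rank(M)*rank(N)
39*9 = 351


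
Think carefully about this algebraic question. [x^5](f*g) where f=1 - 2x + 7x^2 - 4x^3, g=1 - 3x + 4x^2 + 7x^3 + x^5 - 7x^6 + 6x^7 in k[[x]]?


[x^5] = sum a_i*b_j, i+j=5
  1*1=1
  7*7=49
  -4*4=-16
Sum=34


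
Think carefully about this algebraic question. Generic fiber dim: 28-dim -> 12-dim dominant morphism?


dim(fiber)=dim(X)-dim(Y)=28-12=16


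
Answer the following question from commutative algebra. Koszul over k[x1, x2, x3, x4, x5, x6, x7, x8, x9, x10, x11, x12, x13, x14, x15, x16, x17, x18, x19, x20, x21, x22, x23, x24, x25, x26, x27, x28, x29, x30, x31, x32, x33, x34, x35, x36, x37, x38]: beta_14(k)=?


C(n,i)=C(38,14)=9669554100


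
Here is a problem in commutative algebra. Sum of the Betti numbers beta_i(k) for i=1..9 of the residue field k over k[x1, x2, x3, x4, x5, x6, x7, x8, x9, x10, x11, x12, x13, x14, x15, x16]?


Koszul resolution: beta_i(k)=C(n,i), n=16
C(16,1)=16, C(16,2)=120, C(16,3)=560, C(16,4)=1820, C(16,5)=4368, C(16,6)=8008, C(16,7)=11440, C(16,8)=12870, C(16,9)=11440
Sum=50642


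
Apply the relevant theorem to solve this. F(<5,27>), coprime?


gcd(5,27)=1 => F=ab-a-b=5*27-5-27=135-32=103


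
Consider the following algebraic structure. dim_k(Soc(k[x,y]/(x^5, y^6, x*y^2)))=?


Socle = ann(m) = span of standard monomials u with x*u, y*u in I (staircase corners).
Minimal generators: x^5, x*y^2, y^6
Corners: y^5, x^4y
Socle dim=2


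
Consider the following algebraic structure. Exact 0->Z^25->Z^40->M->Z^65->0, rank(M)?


Alt sum=0:
(-1)^0*25 + (-1)^1*40 + (-1)^2*? + (-1)^3*65=0
rank(M)=80


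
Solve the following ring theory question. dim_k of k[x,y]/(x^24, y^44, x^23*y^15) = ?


k[x,y]/I, I = (x^24, y^44, x^23*y^15)
Rect: 24x44=1056. Corner: (24-23)x(44-15)=29.
dim = 1056-29 = 1027


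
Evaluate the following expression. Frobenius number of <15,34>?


gcd(15,34)=1 => F=ab-a-b=15*34-15-34=510-49=461


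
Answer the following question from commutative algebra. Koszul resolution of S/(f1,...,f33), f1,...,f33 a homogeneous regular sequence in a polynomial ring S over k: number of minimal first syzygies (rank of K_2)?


Regular sequence => Koszul complex is the minimal free resolution.
Syz_1 minimally generated by Koszul relations f_i*e_j - f_j*e_i (i<j): mu(Syz_1) = beta_2 = C(m,2) = m(m-1)/2
m=33
33*32/2 = 528


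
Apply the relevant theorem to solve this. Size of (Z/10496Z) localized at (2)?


2-primary part: 10496=2^8*41
Size=2^8=256


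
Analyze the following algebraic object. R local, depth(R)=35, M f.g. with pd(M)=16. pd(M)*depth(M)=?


pd+depth=35
depth=35-16=19
pd*depth=16*19=304


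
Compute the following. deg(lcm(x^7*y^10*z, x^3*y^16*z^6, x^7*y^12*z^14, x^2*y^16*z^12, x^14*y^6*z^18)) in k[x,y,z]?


lcm = componentwise max:
x: max(7,3,7,2,14)=14
y: max(10,16,12,16,6)=16
z: max(1,6,14,12,18)=18
Total=14+16+18=48


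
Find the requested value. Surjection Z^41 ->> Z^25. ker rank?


rank(ker) = 41-25 = 16


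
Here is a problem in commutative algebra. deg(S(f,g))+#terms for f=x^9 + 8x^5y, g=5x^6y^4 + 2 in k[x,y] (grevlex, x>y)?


LT(f)=x^9, LT(g)=5x^6y^4
lcm(LM)=x^9y^4
S(f,g) (scaled by 5 to clear denominators) = 5y^4*f - x^3*g = 40x^5y^5 - 2x^3
2 terms, deg 10.
10+2=12


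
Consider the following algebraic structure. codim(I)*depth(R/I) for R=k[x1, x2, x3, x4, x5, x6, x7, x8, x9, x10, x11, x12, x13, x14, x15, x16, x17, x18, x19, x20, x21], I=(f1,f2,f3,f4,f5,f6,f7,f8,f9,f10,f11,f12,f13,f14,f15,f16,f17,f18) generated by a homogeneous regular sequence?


codim=18, depth=dim(R/I)=21-18=3
Product=18*3=54


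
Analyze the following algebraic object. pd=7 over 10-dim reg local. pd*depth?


pd+depth=10
depth=10-7=3
pd*depth=7*3=21


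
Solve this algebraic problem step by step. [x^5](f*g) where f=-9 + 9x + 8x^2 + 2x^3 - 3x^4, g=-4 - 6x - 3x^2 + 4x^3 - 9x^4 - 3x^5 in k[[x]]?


[x^5] = sum a_i*b_j, i+j=5
  -9*-3=27
  9*-9=-81
  8*4=32
  2*-3=-6
  -3*-6=18
Sum=-10


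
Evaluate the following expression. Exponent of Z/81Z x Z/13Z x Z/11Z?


Exponent = lcm of the cyclic orders; pairwise coprime => product.
3^4*13^1*11^1=81*13*11=11583


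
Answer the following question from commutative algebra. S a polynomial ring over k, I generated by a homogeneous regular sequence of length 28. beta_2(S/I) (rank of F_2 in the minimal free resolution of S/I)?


Regular sequence => Koszul complex is the minimal free resolution.
Syz_1 minimally generated by Koszul relations f_i*e_j - f_j*e_i (i<j): mu(Syz_1) = beta_2 = C(m,2) = m(m-1)/2
m=28
28*27/2 = 378


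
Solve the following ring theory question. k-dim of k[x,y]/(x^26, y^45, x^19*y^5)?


k[x,y]/I, I = (x^26, y^45, x^19*y^5)
Rect: 26x45=1170. Corner: (26-19)x(45-5)=280.
dim = 1170-280 = 890


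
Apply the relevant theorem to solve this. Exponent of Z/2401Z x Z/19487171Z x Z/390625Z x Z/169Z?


Exponent = lcm of the cyclic orders; pairwise coprime => product.
7^4*11^7*5^8*13^2=2401*19487171*390625*169=3088785113085546875


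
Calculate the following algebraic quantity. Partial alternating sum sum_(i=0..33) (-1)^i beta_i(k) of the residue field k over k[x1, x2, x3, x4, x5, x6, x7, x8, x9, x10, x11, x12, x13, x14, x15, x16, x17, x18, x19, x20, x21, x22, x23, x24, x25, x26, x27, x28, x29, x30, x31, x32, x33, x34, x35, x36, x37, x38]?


Koszul resolution: beta_i(k)=C(n,i), n=38
sum_(i=0..p) (-1)^i C(n,i) = (-1)^p C(n-1,p)
(-1)^33*C(37,33) = (-1)^33*66045 = -66045


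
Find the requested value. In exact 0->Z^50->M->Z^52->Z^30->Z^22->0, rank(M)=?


Alt sum=0:
(-1)^0*50 + (-1)^1*? + (-1)^2*52 + (-1)^3*30 + (-1)^4*22=0
rank(M)=94


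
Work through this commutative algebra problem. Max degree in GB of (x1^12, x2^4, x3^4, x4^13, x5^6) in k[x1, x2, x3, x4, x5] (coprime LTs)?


Pure powers, coprime LTs => already GB.
Degrees: 12, 4, 4, 13, 6
Max=13


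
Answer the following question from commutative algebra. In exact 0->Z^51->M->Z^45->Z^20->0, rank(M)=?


Alt sum=0:
(-1)^0*51 + (-1)^1*? + (-1)^2*45 + (-1)^3*20=0
rank(M)=76


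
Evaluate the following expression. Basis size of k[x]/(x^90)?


Basis: 1,x,...,x^89
dim=90


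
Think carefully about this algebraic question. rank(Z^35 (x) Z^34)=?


rank(M(x)N) = rank(M)*rank(N)
35*34 = 1190


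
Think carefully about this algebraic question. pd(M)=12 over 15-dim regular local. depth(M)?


pd+depth=depth(R)=15
depth=15-12=3


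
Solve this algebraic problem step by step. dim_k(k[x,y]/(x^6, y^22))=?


Basis: x^i*y^j, i<6, j<22
6*22=132


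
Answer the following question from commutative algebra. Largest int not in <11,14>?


gcd(11,14)=1 => F=ab-a-b=11*14-11-14=154-25=129


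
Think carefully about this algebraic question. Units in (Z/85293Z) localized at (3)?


Local ring = Z/6561Z.
phi(6561) = 3^7*(3-1) = 4374


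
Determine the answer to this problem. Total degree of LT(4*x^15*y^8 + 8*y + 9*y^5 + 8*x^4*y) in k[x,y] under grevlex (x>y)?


LT: 4*x^15*y^8
deg_x=15, deg_y=8
Total=15+8=23


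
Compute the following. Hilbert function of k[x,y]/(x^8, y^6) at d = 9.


k[x,y], I = (x^8, y^6), d = 9
Need i < 8 and d-i < 6.
Range: 4 <= i <= 7.
H(9) = 4


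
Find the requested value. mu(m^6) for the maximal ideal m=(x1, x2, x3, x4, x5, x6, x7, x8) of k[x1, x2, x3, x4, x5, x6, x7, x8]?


Graded Nakayama: mu(m^d) = dim_k (m^d/m^(d+1)) = #degree-6 monomials in 8 vars
C(n+d-1,d)=C(13,6)=1716


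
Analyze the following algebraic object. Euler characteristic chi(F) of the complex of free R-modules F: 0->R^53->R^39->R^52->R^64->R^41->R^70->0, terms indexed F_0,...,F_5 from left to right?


chi = sum (-1)^i * rank:
(-1)^0*53=53
(-1)^1*39=-39
(-1)^2*52=52
(-1)^3*64=-64
(-1)^4*41=41
(-1)^5*70=-70
chi=-27


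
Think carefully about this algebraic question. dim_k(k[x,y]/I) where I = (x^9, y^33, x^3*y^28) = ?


k[x,y]/I, I = (x^9, y^33, x^3*y^28)
Rect: 9x33=297. Corner: (9-3)x(33-28)=30.
dim = 297-30 = 267


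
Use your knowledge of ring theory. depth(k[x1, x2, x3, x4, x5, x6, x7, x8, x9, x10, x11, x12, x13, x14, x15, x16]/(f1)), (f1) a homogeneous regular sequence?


depth(R)=16
depth(R/I)=16-1=15


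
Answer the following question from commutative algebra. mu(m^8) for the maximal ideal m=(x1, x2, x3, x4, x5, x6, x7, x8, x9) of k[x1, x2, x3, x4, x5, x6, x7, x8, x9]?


Graded Nakayama: mu(m^d) = dim_k (m^d/m^(d+1)) = #degree-8 monomials in 9 vars
C(n+d-1,d)=C(16,8)=12870


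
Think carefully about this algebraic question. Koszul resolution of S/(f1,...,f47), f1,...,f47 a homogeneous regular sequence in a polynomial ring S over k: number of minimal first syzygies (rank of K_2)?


Regular sequence => Koszul complex is the minimal free resolution.
Syz_1 minimally generated by Koszul relations f_i*e_j - f_j*e_i (i<j): mu(Syz_1) = beta_2 = C(m,2) = m(m-1)/2
m=47
47*46/2 = 1081


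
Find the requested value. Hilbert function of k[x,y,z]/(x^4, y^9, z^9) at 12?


Need i<4, j<9, k<9 with i+j+k=12.
For each i, j ranges over max(0,12-i-8)..min(8,12-i):
  i=0: j in [4,8] -> 5
  i=1: j in [3,8] -> 6
  i=2: j in [2,8] -> 7
  i=3: j in [1,8] -> 8
H(12) = 5+6+7+8 = 26


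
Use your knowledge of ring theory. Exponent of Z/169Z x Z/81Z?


Exponent = lcm of the cyclic orders; pairwise coprime => product.
13^2*3^4=169*81=13689


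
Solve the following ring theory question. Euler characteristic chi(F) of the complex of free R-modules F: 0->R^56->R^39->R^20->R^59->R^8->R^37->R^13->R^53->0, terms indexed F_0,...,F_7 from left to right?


chi = sum (-1)^i * rank:
(-1)^0*56=56
(-1)^1*39=-39
(-1)^2*20=20
(-1)^3*59=-59
(-1)^4*8=8
(-1)^5*37=-37
(-1)^6*13=13
(-1)^7*53=-53
chi=-91


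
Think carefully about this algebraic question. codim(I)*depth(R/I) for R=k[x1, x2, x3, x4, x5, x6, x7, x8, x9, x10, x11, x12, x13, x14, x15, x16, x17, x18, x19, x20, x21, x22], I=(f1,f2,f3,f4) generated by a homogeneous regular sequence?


codim=4, depth=dim(R/I)=22-4=18
Product=4*18=72


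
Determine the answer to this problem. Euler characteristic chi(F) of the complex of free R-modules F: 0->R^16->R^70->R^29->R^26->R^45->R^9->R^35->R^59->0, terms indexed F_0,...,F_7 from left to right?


chi = sum (-1)^i * rank:
(-1)^0*16=16
(-1)^1*70=-70
(-1)^2*29=29
(-1)^3*26=-26
(-1)^4*45=45
(-1)^5*9=-9
(-1)^6*35=35
(-1)^7*59=-59
chi=-39


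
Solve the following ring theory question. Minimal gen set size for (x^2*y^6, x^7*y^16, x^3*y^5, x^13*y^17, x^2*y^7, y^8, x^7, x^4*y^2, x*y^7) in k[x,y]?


Remove redundant (divisible by others).
x^13*y^17 redundant.
x^7*y^16 redundant.
x^2*y^7 redundant.
Min: x^7, x^4*y^2, x^3*y^5, x^2*y^6, x*y^7, y^8
Count=6


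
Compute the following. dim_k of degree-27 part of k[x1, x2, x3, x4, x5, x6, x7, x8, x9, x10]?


C(d+n-1,n-1)=C(36,9)=94143280


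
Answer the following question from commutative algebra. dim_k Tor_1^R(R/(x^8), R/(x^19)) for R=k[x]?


Tor_1(R/I,R/J)=(I cap J)/IJ=(x^19)/(x^27)
dim=27-19=min(8,19)=8


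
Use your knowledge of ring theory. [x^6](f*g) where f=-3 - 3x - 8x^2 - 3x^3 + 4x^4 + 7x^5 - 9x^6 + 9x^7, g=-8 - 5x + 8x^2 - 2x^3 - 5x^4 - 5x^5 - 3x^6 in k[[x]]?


[x^6] = sum a_i*b_j, i+j=6
  -3*-3=9
  -3*-5=15
  -8*-5=40
  -3*-2=6
  4*8=32
  7*-5=-35
  -9*-8=72
Sum=139


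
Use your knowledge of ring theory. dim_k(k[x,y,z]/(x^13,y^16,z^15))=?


Basis: x^iy^jz^k, i<13,j<16,k<15
13*16*15=3120


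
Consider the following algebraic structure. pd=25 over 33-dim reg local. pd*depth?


pd+depth=33
depth=33-25=8
pd*depth=25*8=200


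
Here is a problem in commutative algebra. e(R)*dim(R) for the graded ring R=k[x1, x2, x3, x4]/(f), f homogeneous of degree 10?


e(R)=deg(f)=10, dim(R)=4-1=3
e*dim=10*3=30


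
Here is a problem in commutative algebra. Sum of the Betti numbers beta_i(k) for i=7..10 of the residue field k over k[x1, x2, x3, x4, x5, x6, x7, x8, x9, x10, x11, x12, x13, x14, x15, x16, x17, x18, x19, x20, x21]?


Koszul resolution: beta_i(k)=C(n,i), n=21
C(21,7)=116280, C(21,8)=203490, C(21,9)=293930, C(21,10)=352716
Sum=966416


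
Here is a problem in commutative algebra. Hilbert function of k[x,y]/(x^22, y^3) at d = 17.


k[x,y], I = (x^22, y^3), d = 17
Need i < 22 and d-i < 3.
Range: 15 <= i <= 17.
H(17) = 3


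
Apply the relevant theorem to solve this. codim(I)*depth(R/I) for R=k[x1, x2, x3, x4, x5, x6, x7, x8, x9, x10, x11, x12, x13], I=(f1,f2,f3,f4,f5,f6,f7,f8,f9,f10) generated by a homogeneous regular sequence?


codim=10, depth=dim(R/I)=13-10=3
Product=10*3=30


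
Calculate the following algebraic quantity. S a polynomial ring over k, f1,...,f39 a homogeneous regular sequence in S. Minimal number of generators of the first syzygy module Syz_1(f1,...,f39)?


Regular sequence => Koszul complex is the minimal free resolution.
Syz_1 minimally generated by Koszul relations f_i*e_j - f_j*e_i (i<j): mu(Syz_1) = beta_2 = C(m,2) = m(m-1)/2
m=39
39*38/2 = 741


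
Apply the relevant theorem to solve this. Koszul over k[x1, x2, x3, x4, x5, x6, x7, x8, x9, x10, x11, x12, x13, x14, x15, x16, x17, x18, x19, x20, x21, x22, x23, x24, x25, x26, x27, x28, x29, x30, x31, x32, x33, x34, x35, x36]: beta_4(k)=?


C(n,i)=C(36,4)=58905


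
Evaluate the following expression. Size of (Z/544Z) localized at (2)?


2-primary part: 544=2^5*17
Size=2^5=32


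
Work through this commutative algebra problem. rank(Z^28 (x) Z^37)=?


rank(M(x)N) = rank(M)*rank(N)
28*37 = 1036


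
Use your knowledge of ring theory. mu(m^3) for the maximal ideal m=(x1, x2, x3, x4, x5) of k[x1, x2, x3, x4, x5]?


Graded Nakayama: mu(m^d) = dim_k (m^d/m^(d+1)) = #degree-3 monomials in 5 vars
C(n+d-1,d)=C(7,3)=35


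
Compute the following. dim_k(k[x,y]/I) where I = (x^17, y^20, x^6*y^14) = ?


k[x,y]/I, I = (x^17, y^20, x^6*y^14)
Rect: 17x20=340. Corner: (17-6)x(20-14)=66.
dim = 340-66 = 274


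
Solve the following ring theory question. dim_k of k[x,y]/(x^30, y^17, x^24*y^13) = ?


k[x,y]/I, I = (x^30, y^17, x^24*y^13)
Rect: 30x17=510. Corner: (30-24)x(17-13)=24.
dim = 510-24 = 486


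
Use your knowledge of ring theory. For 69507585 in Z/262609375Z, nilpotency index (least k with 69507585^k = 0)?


69507585^k mod 262609375:
k=1: 69507585
k=2: 130016600
k=3: 219348500
k=4: 69028750
k=5: 52521875
k=6: 0
First zero at k = 6


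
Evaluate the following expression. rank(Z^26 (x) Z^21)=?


rank(M(x)N) = rank(M)*rank(N)
26*21 = 546


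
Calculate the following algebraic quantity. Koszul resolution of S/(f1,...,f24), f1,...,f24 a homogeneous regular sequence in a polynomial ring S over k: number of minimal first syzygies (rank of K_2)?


Regular sequence => Koszul complex is the minimal free resolution.
Syz_1 minimally generated by Koszul relations f_i*e_j - f_j*e_i (i<j): mu(Syz_1) = beta_2 = C(m,2) = m(m-1)/2
m=24
24*23/2 = 276


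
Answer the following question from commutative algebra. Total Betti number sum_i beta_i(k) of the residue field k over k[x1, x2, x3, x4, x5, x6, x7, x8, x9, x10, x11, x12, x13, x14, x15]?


Koszul resolution: beta_i(k)=C(n,i), n=15
sum_i C(15,i) = 2^15 = 32768


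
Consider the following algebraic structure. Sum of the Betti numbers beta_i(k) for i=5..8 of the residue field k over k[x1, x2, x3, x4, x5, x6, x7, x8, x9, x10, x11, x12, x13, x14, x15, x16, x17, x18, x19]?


Koszul resolution: beta_i(k)=C(n,i), n=19
C(19,5)=11628, C(19,6)=27132, C(19,7)=50388, C(19,8)=75582
Sum=164730


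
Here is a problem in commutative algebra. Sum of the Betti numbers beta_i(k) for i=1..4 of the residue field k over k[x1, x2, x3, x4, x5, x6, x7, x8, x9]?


Koszul resolution: beta_i(k)=C(n,i), n=9
C(9,1)=9, C(9,2)=36, C(9,3)=84, C(9,4)=126
Sum=255


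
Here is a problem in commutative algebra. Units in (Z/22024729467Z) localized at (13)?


Local ring = Z/815730721Z.
phi(815730721) = 13^7*(13-1) = 752982204


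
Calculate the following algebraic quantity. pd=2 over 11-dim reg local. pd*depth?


pd+depth=11
depth=11-2=9
pd*depth=2*9=18


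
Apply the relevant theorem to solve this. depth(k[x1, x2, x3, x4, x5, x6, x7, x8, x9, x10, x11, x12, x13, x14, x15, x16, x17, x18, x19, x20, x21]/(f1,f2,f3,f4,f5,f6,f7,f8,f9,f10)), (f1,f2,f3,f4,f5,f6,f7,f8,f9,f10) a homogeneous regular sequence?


depth(R)=21
depth(R/I)=21-10=11


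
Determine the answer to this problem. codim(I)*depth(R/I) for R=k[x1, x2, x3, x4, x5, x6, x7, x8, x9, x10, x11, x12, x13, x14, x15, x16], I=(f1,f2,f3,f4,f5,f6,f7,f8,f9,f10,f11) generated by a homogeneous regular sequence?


codim=11, depth=dim(R/I)=16-11=5
Product=11*5=55


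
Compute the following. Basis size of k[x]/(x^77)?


Basis: 1,x,...,x^76
dim=77


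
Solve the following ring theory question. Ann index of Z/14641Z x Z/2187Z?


Exponent = lcm of the cyclic orders; pairwise coprime => product.
11^4*3^7=14641*2187=32019867


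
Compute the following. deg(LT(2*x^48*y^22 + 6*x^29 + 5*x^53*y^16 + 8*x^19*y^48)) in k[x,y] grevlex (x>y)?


LT: 2*x^48*y^22
deg_x=48, deg_y=22
Total=48+22=70


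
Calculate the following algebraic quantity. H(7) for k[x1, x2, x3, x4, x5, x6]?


C(d+n-1,n-1)=C(12,5)=792


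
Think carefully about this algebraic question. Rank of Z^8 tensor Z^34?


rank(M(x)N) = rank(M)*rank(N)
8*34 = 272


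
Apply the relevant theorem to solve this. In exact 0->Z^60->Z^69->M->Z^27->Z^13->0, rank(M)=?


Alt sum=0:
(-1)^0*60 + (-1)^1*69 + (-1)^2*? + (-1)^3*27 + (-1)^4*13=0
rank(M)=23


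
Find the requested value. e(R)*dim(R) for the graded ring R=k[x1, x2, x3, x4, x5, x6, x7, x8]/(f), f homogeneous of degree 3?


e(R)=deg(f)=3, dim(R)=8-1=7
e*dim=3*7=21


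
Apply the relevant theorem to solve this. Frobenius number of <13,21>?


gcd(13,21)=1 => F=ab-a-b=13*21-13-21=273-34=239


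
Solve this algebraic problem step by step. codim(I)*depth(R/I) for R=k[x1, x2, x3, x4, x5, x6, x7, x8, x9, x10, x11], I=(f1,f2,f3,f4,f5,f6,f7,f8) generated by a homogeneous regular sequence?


codim=8, depth=dim(R/I)=11-8=3
Product=8*3=24


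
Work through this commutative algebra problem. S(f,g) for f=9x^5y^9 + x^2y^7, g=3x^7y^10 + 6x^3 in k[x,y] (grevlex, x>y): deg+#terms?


LT(f)=9x^5y^9, LT(g)=3x^7y^10
lcm(LM)=x^7y^10
S(f,g) (scaled by 27 to clear denominators) = 3x^2y*f - 9*g = 3x^4y^8 - 54x^3
2 terms, deg 12.
12+2=14


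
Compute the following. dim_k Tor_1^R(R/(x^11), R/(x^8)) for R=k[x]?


Tor_1(R/I,R/J)=(I cap J)/IJ=(x^11)/(x^19)
dim=19-11=min(11,8)=8


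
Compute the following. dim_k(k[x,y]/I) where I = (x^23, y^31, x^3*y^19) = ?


k[x,y]/I, I = (x^23, y^31, x^3*y^19)
Rect: 23x31=713. Corner: (23-3)x(31-19)=240.
dim = 713-240 = 473


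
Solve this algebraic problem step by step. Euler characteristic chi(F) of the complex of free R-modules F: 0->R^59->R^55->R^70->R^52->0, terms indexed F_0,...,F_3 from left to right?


chi = sum (-1)^i * rank:
(-1)^0*59=59
(-1)^1*55=-55
(-1)^2*70=70
(-1)^3*52=-52
chi=22


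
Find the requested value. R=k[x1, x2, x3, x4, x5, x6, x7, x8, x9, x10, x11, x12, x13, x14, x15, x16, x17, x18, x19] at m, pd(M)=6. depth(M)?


pd+depth=depth(R)=19
depth=19-6=13


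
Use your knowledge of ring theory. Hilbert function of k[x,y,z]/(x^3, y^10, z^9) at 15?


Need i<3, j<10, k<9 with i+j+k=15.
For each i, j ranges over max(0,15-i-8)..min(9,15-i):
  i=0: j in [7,9] -> 3
  i=1: j in [6,9] -> 4
  i=2: j in [5,9] -> 5
H(15) = 3+4+5 = 12


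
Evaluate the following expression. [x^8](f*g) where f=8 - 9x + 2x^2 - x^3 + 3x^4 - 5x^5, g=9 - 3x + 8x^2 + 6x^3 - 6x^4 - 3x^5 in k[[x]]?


[x^8] = sum a_i*b_j, i+j=8
  -1*-3=3
  3*-6=-18
  -5*6=-30
Sum=-45


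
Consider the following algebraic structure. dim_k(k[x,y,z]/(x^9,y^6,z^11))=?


Basis: x^iy^jz^k, i<9,j<6,k<11
9*6*11=594


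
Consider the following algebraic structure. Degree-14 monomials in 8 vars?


C(d+n-1,n-1)=C(21,7)=116280


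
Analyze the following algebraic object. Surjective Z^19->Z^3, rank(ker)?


rank(ker) = 19-3 = 16


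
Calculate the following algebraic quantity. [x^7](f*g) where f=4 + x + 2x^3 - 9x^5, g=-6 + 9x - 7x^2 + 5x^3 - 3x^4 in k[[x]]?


[x^7] = sum a_i*b_j, i+j=7
  2*-3=-6
  -9*-7=63
Sum=57


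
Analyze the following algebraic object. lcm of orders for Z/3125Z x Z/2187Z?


Exponent = lcm of the cyclic orders; pairwise coprime => product.
5^5*3^7=3125*2187=6834375


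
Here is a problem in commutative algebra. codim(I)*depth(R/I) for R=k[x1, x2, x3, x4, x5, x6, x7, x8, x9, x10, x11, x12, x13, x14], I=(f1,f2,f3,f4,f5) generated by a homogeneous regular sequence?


codim=5, depth=dim(R/I)=14-5=9
Product=5*9=45


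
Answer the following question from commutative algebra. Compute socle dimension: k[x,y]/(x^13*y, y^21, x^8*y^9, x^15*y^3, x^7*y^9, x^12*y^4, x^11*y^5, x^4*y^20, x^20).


Socle = ann(m) = span of standard monomials u with x*u, y*u in I (staircase corners).
Redundant generators: x^8*y^9, x^15*y^3
Minimal generators: x^20, x^13*y, x^12*y^4, x^11*y^5, x^7*y^9, x^4*y^20, y^21
Corners: x^3y^20, x^6y^19, x^10y^8, x^11y^4, x^12y^3, x^19
Socle dim=6


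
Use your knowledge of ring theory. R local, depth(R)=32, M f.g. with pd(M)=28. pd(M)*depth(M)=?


pd+depth=32
depth=32-28=4
pd*depth=28*4=112


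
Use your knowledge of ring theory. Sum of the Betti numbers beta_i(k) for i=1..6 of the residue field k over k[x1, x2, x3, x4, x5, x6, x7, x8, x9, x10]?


Koszul resolution: beta_i(k)=C(n,i), n=10
C(10,1)=10, C(10,2)=45, C(10,3)=120, C(10,4)=210, C(10,5)=252, C(10,6)=210
Sum=847


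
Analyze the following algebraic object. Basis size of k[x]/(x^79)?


Basis: 1,x,...,x^78
dim=79


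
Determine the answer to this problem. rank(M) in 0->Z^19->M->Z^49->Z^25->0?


Alt sum=0:
(-1)^0*19 + (-1)^1*? + (-1)^2*49 + (-1)^3*25=0
rank(M)=43


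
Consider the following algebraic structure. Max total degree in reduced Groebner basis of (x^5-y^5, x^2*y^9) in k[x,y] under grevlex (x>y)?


LT(f1)=x^5, LT(f2)=x^2y^9, lcm=x^5y^9
S(f1,f2) = y^9*f1 - x^3*f2 = -y^14
Reduced GB = {f1, f2, y^14}; degrees 5, 11, 14
Max = 14


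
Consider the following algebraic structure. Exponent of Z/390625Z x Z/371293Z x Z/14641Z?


Exponent = lcm of the cyclic orders; pairwise coprime => product.
5^8*13^5*11^4=390625*371293*14641=2123476880078125


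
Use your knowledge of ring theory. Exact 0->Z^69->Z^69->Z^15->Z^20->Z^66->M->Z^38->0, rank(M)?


Alt sum=0:
(-1)^0*69 + (-1)^1*69 + (-1)^2*15 + (-1)^3*20 + (-1)^4*66 + (-1)^5*? + (-1)^6*38=0
rank(M)=99


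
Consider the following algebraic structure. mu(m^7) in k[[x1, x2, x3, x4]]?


C(n+d-1,d)=C(10,7)=120


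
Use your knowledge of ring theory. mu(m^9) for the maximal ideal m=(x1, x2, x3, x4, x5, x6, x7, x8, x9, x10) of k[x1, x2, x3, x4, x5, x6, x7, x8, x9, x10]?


Graded Nakayama: mu(m^d) = dim_k (m^d/m^(d+1)) = #degree-9 monomials in 10 vars
C(n+d-1,d)=C(18,9)=48620


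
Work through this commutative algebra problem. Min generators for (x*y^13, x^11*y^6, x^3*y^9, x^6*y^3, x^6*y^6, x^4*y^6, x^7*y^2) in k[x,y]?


Remove redundant (divisible by others).
x^6*y^6 redundant.
x^11*y^6 redundant.
Min: x^7*y^2, x^6*y^3, x^4*y^6, x^3*y^9, x*y^13
Count=5


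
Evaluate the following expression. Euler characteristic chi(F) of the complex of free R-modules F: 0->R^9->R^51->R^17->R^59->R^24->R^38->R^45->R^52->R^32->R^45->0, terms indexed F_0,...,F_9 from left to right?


chi = sum (-1)^i * rank:
(-1)^0*9=9
(-1)^1*51=-51
(-1)^2*17=17
(-1)^3*59=-59
(-1)^4*24=24
(-1)^5*38=-38
(-1)^6*45=45
(-1)^7*52=-52
(-1)^8*32=32
(-1)^9*45=-45
chi=-118


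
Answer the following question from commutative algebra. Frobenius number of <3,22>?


gcd(3,22)=1 => F=ab-a-b=3*22-3-22=66-25=41


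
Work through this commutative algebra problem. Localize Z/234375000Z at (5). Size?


5-primary part: 234375000=5^10*24
Size=5^10=9765625
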